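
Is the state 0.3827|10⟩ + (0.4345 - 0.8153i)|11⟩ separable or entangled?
Separable

Writing the state as a|00⟩ + b|01⟩ + c|10⟩ + d|11⟩, it is a product state iff ad − bc = 0.
Here (a, b, c, d) = (0, 0, 0.3827, (0.4345 - 0.8153i)): ad − bc = (0)(0.4345 - 0.8153i) − (0)(0.3827) = 0, so the state is separable.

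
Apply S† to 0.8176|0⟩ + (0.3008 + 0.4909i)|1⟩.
0.8176|0⟩ + (0.4909 - 0.3008i)|1⟩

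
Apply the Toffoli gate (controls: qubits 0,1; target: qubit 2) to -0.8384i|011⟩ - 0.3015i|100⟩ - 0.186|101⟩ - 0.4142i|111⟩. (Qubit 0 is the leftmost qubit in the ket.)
-0.8384i|011⟩ - 0.3015i|100⟩ - 0.186|101⟩ - 0.4142i|110⟩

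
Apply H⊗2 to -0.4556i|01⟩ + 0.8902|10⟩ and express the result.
(0.4451 - 0.2278i)|00⟩ + (0.4451 + 0.2278i)|01⟩ + (-0.4451 - 0.2278i)|10⟩ + (-0.4451 + 0.2278i)|11⟩

H⊗2 gives amp(|y⟩) = (1/2) Σ_x (−1)^(x·y) amp(|x⟩), where x·y is the number of positions in which both x and y have a 1.
|00⟩: (-0.4556i + 0.8902)/2 = (0.4451 - 0.2278i)
|01⟩: (0.4556i + 0.8902)/2 = (0.4451 + 0.2278i)
|10⟩: (-0.4556i - 0.8902)/2 = (-0.4451 - 0.2278i)
|11⟩: (0.4556i - 0.8902)/2 = (-0.4451 + 0.2278i)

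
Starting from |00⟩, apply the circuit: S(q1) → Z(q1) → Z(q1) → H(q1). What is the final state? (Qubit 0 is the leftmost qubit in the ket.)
1/√2|00⟩ + 1/√2|01⟩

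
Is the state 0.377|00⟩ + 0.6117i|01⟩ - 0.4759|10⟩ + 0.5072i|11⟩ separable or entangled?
Entangled

Writing the state as a|00⟩ + b|01⟩ + c|10⟩ + d|11⟩, it is a product state iff ad − bc = 0.
Here (a, b, c, d) = (0.377, 0.6117i, -0.4759, 0.5072i): ad − bc = (0.377)(0.5072i) − (0.6117i)(-0.4759) = 0.4823i ≠ 0, so the state is entangled.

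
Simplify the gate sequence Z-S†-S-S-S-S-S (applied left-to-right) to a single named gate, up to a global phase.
Z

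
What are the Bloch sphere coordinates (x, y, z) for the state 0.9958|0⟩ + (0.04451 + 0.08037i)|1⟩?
(0.08865, 0.1601, 0.9832)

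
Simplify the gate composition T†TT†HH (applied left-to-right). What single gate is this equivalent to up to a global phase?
T†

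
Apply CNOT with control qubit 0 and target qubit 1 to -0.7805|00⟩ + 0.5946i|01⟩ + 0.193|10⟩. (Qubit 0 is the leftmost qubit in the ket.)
-0.7805|00⟩ + 0.5946i|01⟩ + 0.193|11⟩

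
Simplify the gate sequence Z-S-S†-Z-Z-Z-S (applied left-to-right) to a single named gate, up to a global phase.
S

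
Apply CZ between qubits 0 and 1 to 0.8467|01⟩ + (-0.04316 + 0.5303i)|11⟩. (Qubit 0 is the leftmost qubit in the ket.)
0.8467|01⟩ + (0.04316 - 0.5303i)|11⟩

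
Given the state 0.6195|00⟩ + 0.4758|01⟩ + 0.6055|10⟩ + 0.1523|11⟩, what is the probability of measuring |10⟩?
0.3666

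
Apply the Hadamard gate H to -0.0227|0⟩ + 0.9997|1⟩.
0.6908|0⟩ - 0.7229|1⟩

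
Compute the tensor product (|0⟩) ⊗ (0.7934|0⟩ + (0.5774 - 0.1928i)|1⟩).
0.7934|00⟩ + (0.5774 - 0.1928i)|01⟩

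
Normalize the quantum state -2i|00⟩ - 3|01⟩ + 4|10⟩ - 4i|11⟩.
-0.2981i|00⟩ - 1/√5|01⟩ + 0.5963|10⟩ - 0.5963i|11⟩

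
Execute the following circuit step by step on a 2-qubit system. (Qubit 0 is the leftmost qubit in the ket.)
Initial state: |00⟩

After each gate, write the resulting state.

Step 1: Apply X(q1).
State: |01⟩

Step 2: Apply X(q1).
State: |00⟩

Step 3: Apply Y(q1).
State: i|01⟩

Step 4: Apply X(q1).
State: i|00⟩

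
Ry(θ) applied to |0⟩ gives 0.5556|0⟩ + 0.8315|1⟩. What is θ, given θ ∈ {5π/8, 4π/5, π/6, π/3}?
5π/8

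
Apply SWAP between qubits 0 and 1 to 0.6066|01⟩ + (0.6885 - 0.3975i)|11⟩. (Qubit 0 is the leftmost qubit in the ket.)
0.6066|10⟩ + (0.6885 - 0.3975i)|11⟩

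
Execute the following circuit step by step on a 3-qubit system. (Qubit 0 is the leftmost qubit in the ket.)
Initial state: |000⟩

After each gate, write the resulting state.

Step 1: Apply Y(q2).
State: i|001⟩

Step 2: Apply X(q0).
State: i|101⟩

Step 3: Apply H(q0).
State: (1/√2)i|001⟩ - (1/√2)i|101⟩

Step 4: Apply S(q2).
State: -1/√2|001⟩ + 1/√2|101⟩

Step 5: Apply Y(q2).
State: (1/√2)i|000⟩ - (1/√2)i|100⟩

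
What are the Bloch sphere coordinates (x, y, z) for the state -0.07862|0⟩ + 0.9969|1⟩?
(-0.1568, 0, -0.9876)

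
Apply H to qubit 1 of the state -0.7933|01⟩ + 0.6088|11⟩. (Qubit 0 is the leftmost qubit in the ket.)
-0.5609|00⟩ + 0.5609|01⟩ + 0.4305|10⟩ - 0.4305|11⟩

H on qubit 1 mixes each pair of kets that differ only in qubit 1: amplitudes (a, b) of (|…0…⟩, |…1…⟩) become ((a + b)/√2, (a − b)/√2). Kets absent from the input have amplitude 0.
(|00⟩, |01⟩): (a, b) = (0, -0.7933) → (-0.5609, 0.5609)
(|10⟩, |11⟩): (a, b) = (0, 0.6088) → (0.4305, -0.4305)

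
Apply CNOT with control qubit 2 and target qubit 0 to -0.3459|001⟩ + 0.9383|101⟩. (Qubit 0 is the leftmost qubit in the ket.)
0.9383|001⟩ - 0.3459|101⟩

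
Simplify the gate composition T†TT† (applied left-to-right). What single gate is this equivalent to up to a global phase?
T†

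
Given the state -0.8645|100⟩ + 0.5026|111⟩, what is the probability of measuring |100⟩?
0.7474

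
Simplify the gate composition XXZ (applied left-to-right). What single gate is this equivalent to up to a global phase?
Z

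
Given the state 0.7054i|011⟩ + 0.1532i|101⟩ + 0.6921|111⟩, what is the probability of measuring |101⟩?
0.02347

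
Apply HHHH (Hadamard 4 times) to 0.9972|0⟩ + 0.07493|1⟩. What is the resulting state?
0.9972|0⟩ + 0.07493|1⟩

H² = I, so an even number of Hadamards cancels: H^4 = I and the state is unchanged.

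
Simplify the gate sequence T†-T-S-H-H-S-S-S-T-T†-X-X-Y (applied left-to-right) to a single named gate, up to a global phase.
Y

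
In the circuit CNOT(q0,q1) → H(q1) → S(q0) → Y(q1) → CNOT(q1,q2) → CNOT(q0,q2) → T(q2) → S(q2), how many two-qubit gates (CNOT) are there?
3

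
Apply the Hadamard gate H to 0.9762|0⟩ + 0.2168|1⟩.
0.8436|0⟩ + 0.537|1⟩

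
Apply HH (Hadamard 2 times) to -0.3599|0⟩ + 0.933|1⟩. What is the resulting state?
-0.3599|0⟩ + 0.933|1⟩

H² = I, so an even number of Hadamards cancels: H^2 = I and the state is unchanged.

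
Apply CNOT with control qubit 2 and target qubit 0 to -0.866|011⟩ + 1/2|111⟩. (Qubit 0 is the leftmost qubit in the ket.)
1/2|011⟩ - 0.866|111⟩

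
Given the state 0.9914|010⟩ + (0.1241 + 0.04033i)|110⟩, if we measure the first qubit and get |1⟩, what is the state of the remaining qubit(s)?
(0.951 + 0.3091i)|10⟩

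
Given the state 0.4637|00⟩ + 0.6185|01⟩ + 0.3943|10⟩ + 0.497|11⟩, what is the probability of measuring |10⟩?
0.1555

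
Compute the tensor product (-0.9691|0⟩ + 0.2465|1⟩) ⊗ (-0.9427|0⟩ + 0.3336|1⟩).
0.9136|00⟩ - 0.3233|01⟩ - 0.2324|10⟩ + 0.08223|11⟩

amp(|b₁b₂…⟩) = product of the factor amplitudes for bits b₁, b₂, …; only kets whose every factor amplitude is nonzero survive.
|00⟩: (-0.9691)(-0.9427) = 0.9136
|01⟩: (-0.9691)(0.3336) = -0.3233
|10⟩: (0.2465)(-0.9427) = -0.2324
|11⟩: (0.2465)(0.3336) = 0.08223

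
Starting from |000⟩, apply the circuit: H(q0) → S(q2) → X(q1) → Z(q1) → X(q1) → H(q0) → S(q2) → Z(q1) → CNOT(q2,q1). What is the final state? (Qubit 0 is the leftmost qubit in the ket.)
-|000⟩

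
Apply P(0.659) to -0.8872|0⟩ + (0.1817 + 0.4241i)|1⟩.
-0.8872|0⟩ + (-0.116 + 0.4466i)|1⟩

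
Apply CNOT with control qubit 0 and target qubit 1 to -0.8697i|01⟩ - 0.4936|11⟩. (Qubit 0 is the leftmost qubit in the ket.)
-0.8697i|01⟩ - 0.4936|10⟩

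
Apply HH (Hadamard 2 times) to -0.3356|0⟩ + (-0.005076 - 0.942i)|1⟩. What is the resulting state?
-0.3356|0⟩ + (-0.005076 - 0.942i)|1⟩

H² = I, so an even number of Hadamards cancels: H^2 = I and the state is unchanged.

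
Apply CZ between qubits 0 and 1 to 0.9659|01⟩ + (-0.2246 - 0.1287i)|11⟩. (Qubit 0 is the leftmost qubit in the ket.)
0.9659|01⟩ + (0.2246 + 0.1287i)|11⟩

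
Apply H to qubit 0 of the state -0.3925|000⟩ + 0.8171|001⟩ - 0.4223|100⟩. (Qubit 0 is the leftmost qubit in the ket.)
-0.5762|000⟩ + 0.5778|001⟩ + 0.02107|100⟩ + 0.5778|101⟩

H on qubit 0 mixes each pair of kets that differ only in qubit 0: amplitudes (a, b) of (|…0…⟩, |…1…⟩) become ((a + b)/√2, (a − b)/√2). Kets absent from the input have amplitude 0.
(|000⟩, |100⟩): (a, b) = (-0.3925, -0.4223) → (-0.5762, 0.02107)
(|001⟩, |101⟩): (a, b) = (0.8171, 0) → (0.5778, 0.5778)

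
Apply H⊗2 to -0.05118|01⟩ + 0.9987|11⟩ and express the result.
0.4738|00⟩ - 0.4738|01⟩ - 0.5249|10⟩ + 0.5249|11⟩

H⊗2 gives amp(|y⟩) = (1/2) Σ_x (−1)^(x·y) amp(|x⟩), where x·y is the number of positions in which both x and y have a 1.
|00⟩: (-0.05118 + 0.9987)/2 = 0.4738
|01⟩: (0.05118 - 0.9987)/2 = -0.4738
|10⟩: (-0.05118 - 0.9987)/2 = -0.5249
|11⟩: (0.05118 + 0.9987)/2 = 0.5249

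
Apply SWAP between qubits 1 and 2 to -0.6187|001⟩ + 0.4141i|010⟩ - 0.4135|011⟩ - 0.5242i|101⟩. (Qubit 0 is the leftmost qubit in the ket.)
0.4141i|001⟩ - 0.6187|010⟩ - 0.4135|011⟩ - 0.5242i|110⟩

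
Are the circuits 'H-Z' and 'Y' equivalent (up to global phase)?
No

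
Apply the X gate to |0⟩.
|1⟩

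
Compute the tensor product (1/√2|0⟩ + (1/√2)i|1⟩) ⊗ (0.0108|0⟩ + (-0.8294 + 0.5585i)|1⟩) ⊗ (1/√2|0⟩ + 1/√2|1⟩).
0.0054|000⟩ + 0.0054|001⟩ + (-0.4147 + 0.2793i)|010⟩ + (-0.4147 + 0.2793i)|011⟩ + 0.0054i|100⟩ + 0.0054i|101⟩ + (-0.2793 - 0.4147i)|110⟩ + (-0.2793 - 0.4147i)|111⟩

amp(|b₁b₂…⟩) = product of the factor amplitudes for bits b₁, b₂, …; only kets whose every factor amplitude is nonzero survive.
|000⟩: (1/√2)(0.0108)(1/√2) = 0.0054
|001⟩: (1/√2)(0.0108)(1/√2) = 0.0054
|010⟩: (1/√2)(-0.8294 + 0.5585i)(1/√2) = (-0.4147 + 0.2793i)
|011⟩: (1/√2)(-0.8294 + 0.5585i)(1/√2) = (-0.4147 + 0.2793i)
|100⟩: ((1/√2)i)(0.0108)(1/√2) = 0.0054i
|101⟩: ((1/√2)i)(0.0108)(1/√2) = 0.0054i
|110⟩: ((1/√2)i)(-0.8294 + 0.5585i)(1/√2) = (-0.2793 - 0.4147i)
|111⟩: ((1/√2)i)(-0.8294 + 0.5585i)(1/√2) = (-0.2793 - 0.4147i)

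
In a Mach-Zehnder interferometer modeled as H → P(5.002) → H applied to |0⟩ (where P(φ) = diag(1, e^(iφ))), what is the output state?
(0.6428 - 0.4792i)|0⟩ + (0.3572 + 0.4792i)|1⟩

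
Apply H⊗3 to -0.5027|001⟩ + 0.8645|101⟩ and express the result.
0.1279|000⟩ - 0.1279|001⟩ + 0.1279|010⟩ - 0.1279|011⟩ - 0.4834|100⟩ + 0.4834|101⟩ - 0.4834|110⟩ + 0.4834|111⟩

H⊗3 gives amp(|y⟩) = (1/2√2) Σ_x (−1)^(x·y) amp(|x⟩), where x·y is the number of positions in which both x and y have a 1.
|000⟩: (-0.5027 + 0.8645)/(2√2) = 0.1279
|001⟩: (0.5027 - 0.8645)/(2√2) = -0.1279
|010⟩: (-0.5027 + 0.8645)/(2√2) = 0.1279
|011⟩: (0.5027 - 0.8645)/(2√2) = -0.1279
|100⟩: (-0.5027 - 0.8645)/(2√2) = -0.4834
|101⟩: (0.5027 + 0.8645)/(2√2) = 0.4834
|110⟩: (-0.5027 - 0.8645)/(2√2) = -0.4834
|111⟩: (0.5027 + 0.8645)/(2√2) = 0.4834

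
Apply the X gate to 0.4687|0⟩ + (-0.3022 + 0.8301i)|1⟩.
(-0.3022 + 0.8301i)|0⟩ + 0.4687|1⟩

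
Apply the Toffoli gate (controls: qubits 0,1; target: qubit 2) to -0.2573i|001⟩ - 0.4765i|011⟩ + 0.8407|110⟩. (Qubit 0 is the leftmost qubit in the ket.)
-0.2573i|001⟩ - 0.4765i|011⟩ + 0.8407|111⟩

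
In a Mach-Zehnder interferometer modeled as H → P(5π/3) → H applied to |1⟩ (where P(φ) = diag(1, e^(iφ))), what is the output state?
(0.25 + 0.433i)|0⟩ + (0.75 - 0.433i)|1⟩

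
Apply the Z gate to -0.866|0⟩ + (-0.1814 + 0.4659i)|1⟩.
-0.866|0⟩ + (0.1814 - 0.4659i)|1⟩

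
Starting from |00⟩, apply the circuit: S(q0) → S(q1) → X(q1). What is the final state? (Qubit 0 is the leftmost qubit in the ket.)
|01⟩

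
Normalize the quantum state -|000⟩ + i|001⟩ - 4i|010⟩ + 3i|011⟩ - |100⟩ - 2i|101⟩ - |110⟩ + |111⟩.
-0.1715|000⟩ + 0.1715i|001⟩ - 0.686i|010⟩ + 0.5145i|011⟩ - 0.1715|100⟩ - 0.343i|101⟩ - 0.1715|110⟩ + 0.1715|111⟩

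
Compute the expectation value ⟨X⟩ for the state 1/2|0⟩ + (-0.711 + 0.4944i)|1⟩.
-0.711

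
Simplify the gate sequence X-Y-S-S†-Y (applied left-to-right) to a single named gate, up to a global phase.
X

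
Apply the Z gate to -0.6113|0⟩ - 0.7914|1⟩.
-0.6113|0⟩ + 0.7914|1⟩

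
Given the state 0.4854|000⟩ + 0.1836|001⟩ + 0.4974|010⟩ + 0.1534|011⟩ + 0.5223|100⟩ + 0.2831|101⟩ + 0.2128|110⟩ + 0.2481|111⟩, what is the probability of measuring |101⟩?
0.08015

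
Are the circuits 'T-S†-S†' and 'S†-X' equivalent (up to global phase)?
No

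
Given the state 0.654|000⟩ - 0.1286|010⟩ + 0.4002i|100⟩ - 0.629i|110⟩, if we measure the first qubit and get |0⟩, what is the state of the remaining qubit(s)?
0.9812|00⟩ - 0.1929|10⟩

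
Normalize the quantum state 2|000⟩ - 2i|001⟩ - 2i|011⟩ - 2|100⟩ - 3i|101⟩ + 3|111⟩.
0.343|000⟩ - 0.343i|001⟩ - 0.343i|011⟩ - 0.343|100⟩ - 0.5145i|101⟩ + 0.5145|111⟩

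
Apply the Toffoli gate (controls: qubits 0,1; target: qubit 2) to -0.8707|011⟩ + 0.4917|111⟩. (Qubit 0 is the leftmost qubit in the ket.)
-0.8707|011⟩ + 0.4917|110⟩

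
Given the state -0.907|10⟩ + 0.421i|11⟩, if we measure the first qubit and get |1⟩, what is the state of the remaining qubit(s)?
-0.907|0⟩ + 0.421i|1⟩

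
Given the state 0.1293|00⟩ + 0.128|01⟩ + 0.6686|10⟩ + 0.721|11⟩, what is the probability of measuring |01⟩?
0.01638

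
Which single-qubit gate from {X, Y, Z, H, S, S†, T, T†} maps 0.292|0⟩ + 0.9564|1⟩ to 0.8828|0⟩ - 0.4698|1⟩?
H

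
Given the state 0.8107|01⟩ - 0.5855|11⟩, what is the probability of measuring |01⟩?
0.6572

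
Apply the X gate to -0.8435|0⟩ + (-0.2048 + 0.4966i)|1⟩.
(-0.2048 + 0.4966i)|0⟩ - 0.8435|1⟩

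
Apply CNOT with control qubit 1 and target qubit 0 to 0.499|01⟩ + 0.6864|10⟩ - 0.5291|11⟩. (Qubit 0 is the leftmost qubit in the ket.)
-0.5291|01⟩ + 0.6864|10⟩ + 0.499|11⟩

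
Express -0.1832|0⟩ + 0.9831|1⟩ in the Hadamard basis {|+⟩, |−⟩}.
0.5656|+⟩ - 0.8247|−⟩

With |ψ⟩ = α|0⟩ + β|1⟩, the Hadamard-basis coefficients are ⟨+|ψ⟩ = (α + β)/√2 and ⟨−|ψ⟩ = (α − β)/√2.
Here α = -0.1832, β = 0.9831: (α + β)/√2 = 0.5656, (α − β)/√2 = -0.8247.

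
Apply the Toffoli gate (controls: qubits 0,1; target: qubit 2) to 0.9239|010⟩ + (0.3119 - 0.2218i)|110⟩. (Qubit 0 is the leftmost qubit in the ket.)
0.9239|010⟩ + (0.3119 - 0.2218i)|111⟩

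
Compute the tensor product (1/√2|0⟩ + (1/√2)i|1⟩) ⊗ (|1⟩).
1/√2|01⟩ + (1/√2)i|11⟩

amp(|b₁b₂…⟩) = product of the factor amplitudes for bits b₁, b₂, …; only kets whose every factor amplitude is nonzero survive.
|01⟩: (1/√2)(1) = 1/√2
|11⟩: ((1/√2)i)(1) = (1/√2)i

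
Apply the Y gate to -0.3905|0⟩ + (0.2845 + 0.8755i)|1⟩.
(0.8755 - 0.2845i)|0⟩ - 0.3905i|1⟩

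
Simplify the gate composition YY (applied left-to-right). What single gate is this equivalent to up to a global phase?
I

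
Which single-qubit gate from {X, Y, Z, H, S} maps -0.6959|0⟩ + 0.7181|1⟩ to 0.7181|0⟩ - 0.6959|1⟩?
X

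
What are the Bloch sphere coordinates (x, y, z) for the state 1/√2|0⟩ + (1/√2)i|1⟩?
(0, 1, 0)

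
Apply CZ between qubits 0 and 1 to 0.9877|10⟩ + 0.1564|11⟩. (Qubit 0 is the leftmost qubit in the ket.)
0.9877|10⟩ - 0.1564|11⟩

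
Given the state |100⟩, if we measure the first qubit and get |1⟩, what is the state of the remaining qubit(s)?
|00⟩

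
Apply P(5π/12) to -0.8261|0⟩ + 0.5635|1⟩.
-0.8261|0⟩ + (0.1458 + 0.5443i)|1⟩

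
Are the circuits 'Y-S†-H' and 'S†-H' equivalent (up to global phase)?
No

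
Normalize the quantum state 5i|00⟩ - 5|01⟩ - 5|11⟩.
(1/√3)i|00⟩ - 1/√3|01⟩ - 1/√3|11⟩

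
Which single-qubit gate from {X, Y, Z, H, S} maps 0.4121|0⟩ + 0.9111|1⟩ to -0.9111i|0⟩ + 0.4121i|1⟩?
Y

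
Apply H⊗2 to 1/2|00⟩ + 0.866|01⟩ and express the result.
0.683|00⟩ - 0.183|01⟩ + 0.683|10⟩ - 0.183|11⟩

H⊗2 gives amp(|y⟩) = (1/2) Σ_x (−1)^(x·y) amp(|x⟩), where x·y is the number of positions in which both x and y have a 1.
|00⟩: (1/2 + 0.866)/2 = 0.683
|01⟩: (1/2 - 0.866)/2 = -0.183
|10⟩: (1/2 + 0.866)/2 = 0.683
|11⟩: (1/2 - 0.866)/2 = -0.183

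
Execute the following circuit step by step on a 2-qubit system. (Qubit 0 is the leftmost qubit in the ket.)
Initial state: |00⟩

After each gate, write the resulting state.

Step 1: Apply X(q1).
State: |01⟩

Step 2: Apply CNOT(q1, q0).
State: |11⟩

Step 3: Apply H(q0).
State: 1/√2|01⟩ - 1/√2|11⟩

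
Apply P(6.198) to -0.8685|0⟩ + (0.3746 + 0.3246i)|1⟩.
-0.8685|0⟩ + (0.4009 + 0.2916i)|1⟩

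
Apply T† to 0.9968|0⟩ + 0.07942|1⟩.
0.9968|0⟩ + (0.05616 - 0.05616i)|1⟩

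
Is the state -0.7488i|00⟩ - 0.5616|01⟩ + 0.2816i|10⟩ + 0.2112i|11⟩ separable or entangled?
Entangled

Writing the state as a|00⟩ + b|01⟩ + c|10⟩ + d|11⟩, it is a product state iff ad − bc = 0.
Here (a, b, c, d) = (-0.7488i, -0.5616, 0.2816i, 0.2112i): ad − bc = (-0.7488i)(0.2112i) − (-0.5616)(0.2816i) = (0.1581 + 0.1581i) ≠ 0, so the state is entangled.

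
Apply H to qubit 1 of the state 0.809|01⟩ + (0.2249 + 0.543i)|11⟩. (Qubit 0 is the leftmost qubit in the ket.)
0.572|00⟩ - 0.572|01⟩ + (0.159 + 0.384i)|10⟩ + (-0.159 - 0.384i)|11⟩

H on qubit 1 mixes each pair of kets that differ only in qubit 1: amplitudes (a, b) of (|…0…⟩, |…1…⟩) become ((a + b)/√2, (a − b)/√2). Kets absent from the input have amplitude 0.
(|00⟩, |01⟩): (a, b) = (0, 0.809) → (0.572, -0.572)
(|10⟩, |11⟩): (a, b) = (0, (0.2249 + 0.543i)) → ((0.159 + 0.384i), (-0.159 - 0.384i))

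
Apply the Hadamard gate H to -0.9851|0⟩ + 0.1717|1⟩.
-0.5752|0⟩ - 0.818|1⟩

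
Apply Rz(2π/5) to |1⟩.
(0.809 + 0.5878i)|1⟩

Rz(2π/5) = [[e^(−iθ/2), 0], [0, e^(iθ/2)]] with e^(±iθ/2) = cos(θ/2) ± i·sin(θ/2); θ = 2π/5, cos(θ/2) ≈ 0.809017, sin(θ/2) ≈ 0.587785.
With a = amp(|0⟩) = 0 and b = amp(|1⟩) = 1:
new amp(|0⟩) = (0.809017 - 0.587785i)·a = 0
new amp(|1⟩) = (0.809017 + 0.587785i)·b = (0.809 + 0.5878i)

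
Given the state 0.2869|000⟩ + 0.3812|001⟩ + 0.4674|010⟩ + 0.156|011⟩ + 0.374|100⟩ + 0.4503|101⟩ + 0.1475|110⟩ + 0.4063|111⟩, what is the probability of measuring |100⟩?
0.1399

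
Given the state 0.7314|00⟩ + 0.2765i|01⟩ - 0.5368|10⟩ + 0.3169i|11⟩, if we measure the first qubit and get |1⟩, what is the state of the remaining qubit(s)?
-0.8611|0⟩ + 0.5084i|1⟩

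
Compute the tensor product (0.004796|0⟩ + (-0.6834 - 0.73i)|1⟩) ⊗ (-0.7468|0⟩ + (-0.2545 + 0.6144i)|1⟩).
-0.003582|00⟩ + (-0.001221 + 0.002947i)|01⟩ + (0.5104 + 0.5452i)|10⟩ + (0.6224 - 0.2341i)|11⟩

amp(|b₁b₂…⟩) = product of the factor amplitudes for bits b₁, b₂, …; only kets whose every factor amplitude is nonzero survive.
|00⟩: (0.004796)(-0.7468) = -0.003582
|01⟩: (0.004796)(-0.2545 + 0.6144i) = (-0.001221 + 0.002947i)
|10⟩: (-0.6834 - 0.73i)(-0.7468) = (0.5104 + 0.5452i)
|11⟩: (-0.6834 - 0.73i)(-0.2545 + 0.6144i) = (0.6224 - 0.2341i)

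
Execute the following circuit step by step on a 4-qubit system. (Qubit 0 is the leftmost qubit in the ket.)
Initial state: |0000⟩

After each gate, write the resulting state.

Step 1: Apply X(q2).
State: |0010⟩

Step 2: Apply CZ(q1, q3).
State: |0010⟩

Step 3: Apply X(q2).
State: |0000⟩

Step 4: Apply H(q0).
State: 1/√2|0000⟩ + 1/√2|1000⟩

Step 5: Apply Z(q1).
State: 1/√2|0000⟩ + 1/√2|1000⟩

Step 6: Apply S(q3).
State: 1/√2|0000⟩ + 1/√2|1000⟩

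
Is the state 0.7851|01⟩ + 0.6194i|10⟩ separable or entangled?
Entangled

Writing the state as a|00⟩ + b|01⟩ + c|10⟩ + d|11⟩, it is a product state iff ad − bc = 0.
Here (a, b, c, d) = (0, 0.7851, 0.6194i, 0): ad − bc = (0)(0) − (0.7851)(0.6194i) = -0.4863i ≠ 0, so the state is entangled.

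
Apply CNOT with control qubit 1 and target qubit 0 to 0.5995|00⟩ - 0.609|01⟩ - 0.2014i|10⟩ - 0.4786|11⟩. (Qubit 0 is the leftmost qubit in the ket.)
0.5995|00⟩ - 0.4786|01⟩ - 0.2014i|10⟩ - 0.609|11⟩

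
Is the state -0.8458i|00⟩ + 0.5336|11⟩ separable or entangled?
Entangled

Writing the state as a|00⟩ + b|01⟩ + c|10⟩ + d|11⟩, it is a product state iff ad − bc = 0.
Here (a, b, c, d) = (-0.8458i, 0, 0, 0.5336): ad − bc = (-0.8458i)(0.5336) − (0)(0) = -0.4513i ≠ 0, so the state is entangled.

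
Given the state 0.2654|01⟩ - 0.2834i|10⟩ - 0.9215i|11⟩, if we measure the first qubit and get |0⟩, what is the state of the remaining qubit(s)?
|1⟩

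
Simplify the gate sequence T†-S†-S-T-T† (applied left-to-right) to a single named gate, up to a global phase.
T†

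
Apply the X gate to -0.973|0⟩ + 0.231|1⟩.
0.231|0⟩ - 0.973|1⟩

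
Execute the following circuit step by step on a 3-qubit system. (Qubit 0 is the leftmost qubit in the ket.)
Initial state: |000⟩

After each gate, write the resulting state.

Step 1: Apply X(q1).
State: |010⟩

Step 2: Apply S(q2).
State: |010⟩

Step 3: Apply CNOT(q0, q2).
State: |010⟩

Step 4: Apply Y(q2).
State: i|011⟩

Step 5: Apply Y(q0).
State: -|111⟩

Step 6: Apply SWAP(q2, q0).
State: -|111⟩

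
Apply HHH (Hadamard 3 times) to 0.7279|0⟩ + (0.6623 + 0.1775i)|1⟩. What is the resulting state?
(0.983 + 0.1255i)|0⟩ + (0.04639 - 0.1255i)|1⟩

H² = I, so H^3 = H: a single Hadamard. With (a, b) = (0.7279, (0.6623 + 0.1775i)), H gives ((a + b)/√2, (a − b)/√2) = ((0.983 + 0.1255i), (0.04639 - 0.1255i)).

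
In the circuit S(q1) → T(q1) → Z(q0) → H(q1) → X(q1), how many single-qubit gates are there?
5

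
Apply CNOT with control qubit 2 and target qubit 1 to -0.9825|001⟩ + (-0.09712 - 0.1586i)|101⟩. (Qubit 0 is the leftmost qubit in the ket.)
-0.9825|011⟩ + (-0.09712 - 0.1586i)|111⟩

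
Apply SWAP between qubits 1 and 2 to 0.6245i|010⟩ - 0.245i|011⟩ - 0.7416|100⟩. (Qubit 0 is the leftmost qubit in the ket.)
0.6245i|001⟩ - 0.245i|011⟩ - 0.7416|100⟩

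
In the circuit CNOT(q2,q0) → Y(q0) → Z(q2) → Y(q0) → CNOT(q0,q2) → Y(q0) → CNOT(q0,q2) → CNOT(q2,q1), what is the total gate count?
8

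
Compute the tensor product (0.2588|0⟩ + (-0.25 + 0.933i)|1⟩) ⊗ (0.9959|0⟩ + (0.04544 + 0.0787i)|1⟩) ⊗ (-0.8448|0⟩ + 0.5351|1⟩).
-0.2177|000⟩ + 0.1379|001⟩ + (-0.009935 - 0.01721i)|010⟩ + (0.006293 + 0.0109i)|011⟩ + (0.2103 - 0.785i)|100⟩ + (-0.1332 + 0.4972i)|101⟩ + (0.07163 - 0.01919i)|110⟩ + (-0.04537 + 0.01216i)|111⟩

amp(|b₁b₂…⟩) = product of the factor amplitudes for bits b₁, b₂, …; only kets whose every factor amplitude is nonzero survive.
|000⟩: (0.2588)(0.9959)(-0.8448) = -0.2177
|001⟩: (0.2588)(0.9959)(0.5351) = 0.1379
|010⟩: (0.2588)(0.04544 + 0.0787i)(-0.8448) = (-0.009935 - 0.01721i)
|011⟩: (0.2588)(0.04544 + 0.0787i)(0.5351) = (0.006293 + 0.0109i)
|100⟩: (-0.25 + 0.933i)(0.9959)(-0.8448) = (0.2103 - 0.785i)
|101⟩: (-0.25 + 0.933i)(0.9959)(0.5351) = (-0.1332 + 0.4972i)
|110⟩: (-0.25 + 0.933i)(0.04544 + 0.0787i)(-0.8448) = (0.07163 - 0.01919i)
|111⟩: (-0.25 + 0.933i)(0.04544 + 0.0787i)(0.5351) = (-0.04537 + 0.01216i)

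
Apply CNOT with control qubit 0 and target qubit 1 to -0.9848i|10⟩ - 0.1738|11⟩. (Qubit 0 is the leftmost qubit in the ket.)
-0.1738|10⟩ - 0.9848i|11⟩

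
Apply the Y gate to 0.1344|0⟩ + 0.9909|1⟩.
-0.9909i|0⟩ + 0.1344i|1⟩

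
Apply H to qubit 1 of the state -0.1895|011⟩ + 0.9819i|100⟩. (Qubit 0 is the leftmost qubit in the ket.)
-0.134|001⟩ + 0.134|011⟩ + 0.6943i|100⟩ + 0.6943i|110⟩

H on qubit 1 mixes each pair of kets that differ only in qubit 1: amplitudes (a, b) of (|…0…⟩, |…1…⟩) become ((a + b)/√2, (a − b)/√2). Kets absent from the input have amplitude 0.
(|001⟩, |011⟩): (a, b) = (0, -0.1895) → (-0.134, 0.134)
(|100⟩, |110⟩): (a, b) = (0.9819i, 0) → (0.6943i, 0.6943i)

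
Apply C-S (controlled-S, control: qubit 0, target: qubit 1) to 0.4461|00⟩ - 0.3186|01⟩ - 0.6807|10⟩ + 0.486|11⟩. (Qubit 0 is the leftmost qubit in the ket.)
0.4461|00⟩ - 0.3186|01⟩ - 0.6807|10⟩ + 0.486i|11⟩

C-S leaves the control-|0⟩ kets |00⟩, |01⟩ unchanged and applies S to qubit 1 on the control-|1⟩ pair (|10⟩, |11⟩).
S = [[1, 0], [0, i]].
With a = amp(|10⟩) = -0.6807 and b = amp(|11⟩) = 0.486:
new amp(|10⟩) = (1)·a = -0.6807
new amp(|11⟩) = (i)·b = 0.486i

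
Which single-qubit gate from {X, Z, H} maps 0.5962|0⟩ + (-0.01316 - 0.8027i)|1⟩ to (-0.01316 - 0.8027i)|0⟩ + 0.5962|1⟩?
X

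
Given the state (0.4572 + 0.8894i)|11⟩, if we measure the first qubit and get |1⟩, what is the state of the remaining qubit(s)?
(0.4572 + 0.8894i)|1⟩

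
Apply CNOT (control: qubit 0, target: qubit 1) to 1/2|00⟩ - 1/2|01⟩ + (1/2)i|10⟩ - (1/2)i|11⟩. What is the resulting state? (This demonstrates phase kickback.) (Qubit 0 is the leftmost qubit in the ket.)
1/2|00⟩ - 1/2|01⟩ - (1/2)i|10⟩ + (1/2)i|11⟩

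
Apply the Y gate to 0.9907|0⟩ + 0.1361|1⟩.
-0.1361i|0⟩ + 0.9907i|1⟩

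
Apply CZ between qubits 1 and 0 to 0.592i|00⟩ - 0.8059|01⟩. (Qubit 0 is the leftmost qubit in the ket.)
0.592i|00⟩ - 0.8059|01⟩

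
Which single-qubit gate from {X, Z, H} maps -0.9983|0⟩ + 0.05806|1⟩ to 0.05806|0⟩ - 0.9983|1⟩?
X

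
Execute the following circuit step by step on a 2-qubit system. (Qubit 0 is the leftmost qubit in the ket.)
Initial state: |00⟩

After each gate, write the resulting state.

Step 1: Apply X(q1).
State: |01⟩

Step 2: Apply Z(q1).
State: -|01⟩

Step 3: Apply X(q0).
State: -|11⟩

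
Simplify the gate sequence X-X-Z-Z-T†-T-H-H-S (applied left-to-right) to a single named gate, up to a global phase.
S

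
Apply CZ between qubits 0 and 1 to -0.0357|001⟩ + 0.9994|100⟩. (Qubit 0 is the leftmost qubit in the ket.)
-0.0357|001⟩ + 0.9994|100⟩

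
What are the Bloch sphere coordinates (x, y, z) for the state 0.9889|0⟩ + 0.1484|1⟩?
(0.2935, 0, 0.9559)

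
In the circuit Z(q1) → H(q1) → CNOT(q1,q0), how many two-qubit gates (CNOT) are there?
1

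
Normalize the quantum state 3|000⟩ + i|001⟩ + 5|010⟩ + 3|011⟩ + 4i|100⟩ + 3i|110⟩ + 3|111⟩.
0.3397|000⟩ + 0.1132i|001⟩ + 0.5661|010⟩ + 0.3397|011⟩ + 0.4529i|100⟩ + 0.3397i|110⟩ + 0.3397|111⟩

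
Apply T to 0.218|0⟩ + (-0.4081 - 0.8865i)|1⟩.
0.218|0⟩ + (0.3383 - 0.9154i)|1⟩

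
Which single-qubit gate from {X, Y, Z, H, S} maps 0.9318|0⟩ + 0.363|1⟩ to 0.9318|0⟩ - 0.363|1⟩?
Z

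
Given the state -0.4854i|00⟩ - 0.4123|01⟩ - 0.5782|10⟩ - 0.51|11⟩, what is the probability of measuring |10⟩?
0.3343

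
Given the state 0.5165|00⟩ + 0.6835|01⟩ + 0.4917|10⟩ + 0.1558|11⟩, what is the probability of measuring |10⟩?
0.2418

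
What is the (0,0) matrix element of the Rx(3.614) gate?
-0.234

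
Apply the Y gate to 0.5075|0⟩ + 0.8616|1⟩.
-0.8616i|0⟩ + 0.5075i|1⟩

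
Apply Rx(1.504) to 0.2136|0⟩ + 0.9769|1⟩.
(0.156 - 0.6673i)|0⟩ + (0.7135 - 0.1459i)|1⟩

Rx(1.504) = [[cos(θ/2), −i·sin(θ/2)], [−i·sin(θ/2), cos(θ/2)]]; θ = 1.504, cos(θ/2) ≈ 0.730324, sin(θ/2) ≈ 0.683101.
With a = amp(|0⟩) = 0.2136 and b = amp(|1⟩) = 0.9769:
new amp(|0⟩) = (0.730324)·a + (-0.683101i)·b = (0.156 - 0.6673i)
new amp(|1⟩) = (-0.683101i)·a + (0.730324)·b = (0.7135 - 0.1459i)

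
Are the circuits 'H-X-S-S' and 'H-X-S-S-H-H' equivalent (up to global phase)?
Yes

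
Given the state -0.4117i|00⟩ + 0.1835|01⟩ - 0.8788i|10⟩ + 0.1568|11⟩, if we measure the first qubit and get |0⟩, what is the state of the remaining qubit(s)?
-0.9134i|0⟩ + 0.4071|1⟩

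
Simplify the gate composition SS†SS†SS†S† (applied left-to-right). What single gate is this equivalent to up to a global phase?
S†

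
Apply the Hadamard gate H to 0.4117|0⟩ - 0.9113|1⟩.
-0.3533|0⟩ + 0.9355|1⟩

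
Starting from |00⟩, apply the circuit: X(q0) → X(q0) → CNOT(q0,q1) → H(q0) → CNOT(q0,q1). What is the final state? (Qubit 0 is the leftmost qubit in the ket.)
1/√2|00⟩ + 1/√2|11⟩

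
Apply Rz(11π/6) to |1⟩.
(-0.9659 + 0.2588i)|1⟩

Rz(11π/6) = [[e^(−iθ/2), 0], [0, e^(iθ/2)]] with e^(±iθ/2) = cos(θ/2) ± i·sin(θ/2); θ = 11π/6, cos(θ/2) ≈ -0.965926, sin(θ/2) ≈ 0.258819.
With a = amp(|0⟩) = 0 and b = amp(|1⟩) = 1:
new amp(|0⟩) = (-0.965926 - 0.258819i)·a = 0
new amp(|1⟩) = (-0.965926 + 0.258819i)·b = (-0.9659 + 0.2588i)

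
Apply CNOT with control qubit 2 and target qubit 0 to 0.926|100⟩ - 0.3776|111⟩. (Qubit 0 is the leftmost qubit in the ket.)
-0.3776|011⟩ + 0.926|100⟩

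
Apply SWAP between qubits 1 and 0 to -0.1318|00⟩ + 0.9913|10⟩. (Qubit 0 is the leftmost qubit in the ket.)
-0.1318|00⟩ + 0.9913|01⟩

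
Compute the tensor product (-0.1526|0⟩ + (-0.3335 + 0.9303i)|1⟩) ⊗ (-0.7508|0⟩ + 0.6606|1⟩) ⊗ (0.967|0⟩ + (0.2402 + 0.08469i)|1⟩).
0.1108|000⟩ + (0.02752 + 0.009703i)|001⟩ - 0.09748|010⟩ + (-0.02421 - 0.008537i)|011⟩ + (0.2421 - 0.6754i)|100⟩ + (0.1193 - 0.1466i)|101⟩ + (-0.213 + 0.5943i)|110⟩ + (-0.105 + 0.129i)|111⟩

amp(|b₁b₂…⟩) = product of the factor amplitudes for bits b₁, b₂, …; only kets whose every factor amplitude is nonzero survive.
|000⟩: (-0.1526)(-0.7508)(0.967) = 0.1108
|001⟩: (-0.1526)(-0.7508)(0.2402 + 0.08469i) = (0.02752 + 0.009703i)
|010⟩: (-0.1526)(0.6606)(0.967) = -0.09748
|011⟩: (-0.1526)(0.6606)(0.2402 + 0.08469i) = (-0.02421 - 0.008537i)
|100⟩: (-0.3335 + 0.9303i)(-0.7508)(0.967) = (0.2421 - 0.6754i)
|101⟩: (-0.3335 + 0.9303i)(-0.7508)(0.2402 + 0.08469i) = (0.1193 - 0.1466i)
|110⟩: (-0.3335 + 0.9303i)(0.6606)(0.967) = (-0.213 + 0.5943i)
|111⟩: (-0.3335 + 0.9303i)(0.6606)(0.2402 + 0.08469i) = (-0.105 + 0.129i)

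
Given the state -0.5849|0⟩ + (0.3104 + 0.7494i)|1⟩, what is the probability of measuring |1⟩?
0.6579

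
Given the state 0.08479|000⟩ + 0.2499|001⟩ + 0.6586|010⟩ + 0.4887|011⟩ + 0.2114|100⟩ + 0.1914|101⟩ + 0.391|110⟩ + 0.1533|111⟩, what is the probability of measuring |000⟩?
0.007189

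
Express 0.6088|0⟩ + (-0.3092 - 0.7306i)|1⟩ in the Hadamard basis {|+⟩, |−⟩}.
(0.2118 - 0.5166i)|+⟩ + (0.6491 + 0.5166i)|−⟩

With |ψ⟩ = α|0⟩ + β|1⟩, the Hadamard-basis coefficients are ⟨+|ψ⟩ = (α + β)/√2 and ⟨−|ψ⟩ = (α − β)/√2.
Here α = 0.6088, β = (-0.3092 - 0.7306i): (α + β)/√2 = (0.2118 - 0.5166i), (α − β)/√2 = (0.6491 + 0.5166i).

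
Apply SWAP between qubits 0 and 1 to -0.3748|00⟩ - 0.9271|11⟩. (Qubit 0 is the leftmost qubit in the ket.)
-0.3748|00⟩ - 0.9271|11⟩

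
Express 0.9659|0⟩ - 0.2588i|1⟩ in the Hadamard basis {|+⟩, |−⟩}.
(0.683 - 0.183i)|+⟩ + (0.683 + 0.183i)|−⟩

With |ψ⟩ = α|0⟩ + β|1⟩, the Hadamard-basis coefficients are ⟨+|ψ⟩ = (α + β)/√2 and ⟨−|ψ⟩ = (α − β)/√2.
Here α = 0.9659, β = -0.2588i: (α + β)/√2 = (0.683 - 0.183i), (α − β)/√2 = (0.683 + 0.183i).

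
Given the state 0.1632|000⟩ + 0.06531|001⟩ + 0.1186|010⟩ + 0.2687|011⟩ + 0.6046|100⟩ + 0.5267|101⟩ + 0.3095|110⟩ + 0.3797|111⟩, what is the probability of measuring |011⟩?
0.0722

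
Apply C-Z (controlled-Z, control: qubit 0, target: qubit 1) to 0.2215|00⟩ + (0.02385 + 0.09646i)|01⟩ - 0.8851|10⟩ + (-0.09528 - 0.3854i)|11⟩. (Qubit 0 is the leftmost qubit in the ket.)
0.2215|00⟩ + (0.02385 + 0.09646i)|01⟩ - 0.8851|10⟩ + (0.09528 + 0.3854i)|11⟩

C-Z leaves the control-|0⟩ kets |00⟩, |01⟩ unchanged and applies Z to qubit 1 on the control-|1⟩ pair (|10⟩, |11⟩).
Z = [[1, 0], [0, -1]].
With a = amp(|10⟩) = -0.8851 and b = amp(|11⟩) = (-0.09528 - 0.3854i):
new amp(|10⟩) = (1)·a = -0.8851
new amp(|11⟩) = (-1)·b = (0.09528 + 0.3854i)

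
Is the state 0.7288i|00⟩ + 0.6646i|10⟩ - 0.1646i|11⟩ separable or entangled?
Entangled

Writing the state as a|00⟩ + b|01⟩ + c|10⟩ + d|11⟩, it is a product state iff ad − bc = 0.
Here (a, b, c, d) = (0.7288i, 0, 0.6646i, -0.1646i): ad − bc = (0.7288i)(-0.1646i) − (0)(0.6646i) = 0.12 ≠ 0, so the state is entangled.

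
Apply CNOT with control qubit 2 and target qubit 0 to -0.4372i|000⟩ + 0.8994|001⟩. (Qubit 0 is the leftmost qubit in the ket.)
-0.4372i|000⟩ + 0.8994|101⟩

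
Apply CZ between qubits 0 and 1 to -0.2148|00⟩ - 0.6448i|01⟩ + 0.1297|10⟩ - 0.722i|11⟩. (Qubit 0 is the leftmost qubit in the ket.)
-0.2148|00⟩ - 0.6448i|01⟩ + 0.1297|10⟩ + 0.722i|11⟩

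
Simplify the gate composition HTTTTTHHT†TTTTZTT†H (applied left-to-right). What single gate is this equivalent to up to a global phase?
X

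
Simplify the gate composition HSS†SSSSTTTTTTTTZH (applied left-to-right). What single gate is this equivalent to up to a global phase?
X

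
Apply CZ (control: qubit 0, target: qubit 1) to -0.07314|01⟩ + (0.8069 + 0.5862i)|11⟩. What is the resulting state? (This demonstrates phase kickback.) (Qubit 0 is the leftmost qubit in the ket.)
-0.07314|01⟩ + (-0.8069 - 0.5862i)|11⟩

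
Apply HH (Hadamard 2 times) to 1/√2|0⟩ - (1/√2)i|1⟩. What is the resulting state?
1/√2|0⟩ - (1/√2)i|1⟩

H² = I, so an even number of Hadamards cancels: H^2 = I and the state is unchanged.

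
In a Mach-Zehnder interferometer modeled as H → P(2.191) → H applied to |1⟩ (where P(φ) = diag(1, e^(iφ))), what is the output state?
(0.7906 - 0.4069i)|0⟩ + (0.2094 + 0.4069i)|1⟩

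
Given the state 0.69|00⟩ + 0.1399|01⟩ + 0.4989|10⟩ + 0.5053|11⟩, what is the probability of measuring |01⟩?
0.01957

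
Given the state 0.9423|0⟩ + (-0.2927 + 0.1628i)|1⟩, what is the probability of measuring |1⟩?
0.1122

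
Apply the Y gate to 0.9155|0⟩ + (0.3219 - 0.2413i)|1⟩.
(-0.2413 - 0.3219i)|0⟩ + 0.9155i|1⟩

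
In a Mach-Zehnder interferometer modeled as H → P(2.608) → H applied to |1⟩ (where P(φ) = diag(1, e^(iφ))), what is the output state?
(0.9305 - 0.2543i)|0⟩ + (0.06951 + 0.2543i)|1⟩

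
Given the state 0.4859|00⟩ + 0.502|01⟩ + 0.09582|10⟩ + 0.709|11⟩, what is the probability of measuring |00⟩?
0.2361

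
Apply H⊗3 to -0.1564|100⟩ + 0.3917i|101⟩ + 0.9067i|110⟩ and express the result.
(-0.0553 + 0.4591i)|000⟩ + (-0.0553 + 0.1821i)|001⟩ + (-0.0553 - 0.1821i)|010⟩ + (-0.0553 - 0.4591i)|011⟩ + (0.0553 - 0.4591i)|100⟩ + (0.0553 - 0.1821i)|101⟩ + (0.0553 + 0.1821i)|110⟩ + (0.0553 + 0.4591i)|111⟩

H⊗3 gives amp(|y⟩) = (1/2√2) Σ_x (−1)^(x·y) amp(|x⟩), where x·y is the number of positions in which both x and y have a 1.
|000⟩: (-0.1564 + 0.3917i + 0.9067i)/(2√2) = (-0.0553 + 0.4591i)
|001⟩: (-0.1564 - 0.3917i + 0.9067i)/(2√2) = (-0.0553 + 0.1821i)
|010⟩: (-0.1564 + 0.3917i - 0.9067i)/(2√2) = (-0.0553 - 0.1821i)
|011⟩: (-0.1564 - 0.3917i - 0.9067i)/(2√2) = (-0.0553 - 0.4591i)
|100⟩: (0.1564 - 0.3917i - 0.9067i)/(2√2) = (0.0553 - 0.4591i)
|101⟩: (0.1564 + 0.3917i - 0.9067i)/(2√2) = (0.0553 - 0.1821i)
|110⟩: (0.1564 - 0.3917i + 0.9067i)/(2√2) = (0.0553 + 0.1821i)
|111⟩: (0.1564 + 0.3917i + 0.9067i)/(2√2) = (0.0553 + 0.4591i)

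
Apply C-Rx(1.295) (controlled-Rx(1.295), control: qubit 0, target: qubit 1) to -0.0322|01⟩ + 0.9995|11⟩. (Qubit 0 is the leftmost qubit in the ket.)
-0.0322|01⟩ - 0.6029i|10⟩ + 0.7972|11⟩

C-Rx(1.295) leaves the control-|0⟩ kets |00⟩, |01⟩ unchanged and applies Rx(1.295) to qubit 1 on the control-|1⟩ pair (|10⟩, |11⟩).
Rx(1.295) = [[cos(θ/2), −i·sin(θ/2)], [−i·sin(θ/2), cos(θ/2)]]; θ = 1.295, cos(θ/2) ≈ 0.797594, sin(θ/2) ≈ 0.603194.
With a = amp(|10⟩) = 0 and b = amp(|11⟩) = 0.9995:
new amp(|10⟩) = (0.797594)·a + (-0.603194i)·b = -0.6029i
new amp(|11⟩) = (-0.603194i)·a + (0.797594)·b = 0.7972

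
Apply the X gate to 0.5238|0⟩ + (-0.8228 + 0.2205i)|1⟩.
(-0.8228 + 0.2205i)|0⟩ + 0.5238|1⟩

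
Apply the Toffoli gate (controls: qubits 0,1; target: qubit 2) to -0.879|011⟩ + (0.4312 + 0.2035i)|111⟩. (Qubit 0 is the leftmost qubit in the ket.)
-0.879|011⟩ + (0.4312 + 0.2035i)|110⟩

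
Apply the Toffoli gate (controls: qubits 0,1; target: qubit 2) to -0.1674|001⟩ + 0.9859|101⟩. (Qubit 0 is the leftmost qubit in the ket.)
-0.1674|001⟩ + 0.9859|101⟩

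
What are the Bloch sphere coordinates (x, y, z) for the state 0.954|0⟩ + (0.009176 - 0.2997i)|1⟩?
(0.01751, -0.5718, 0.8202)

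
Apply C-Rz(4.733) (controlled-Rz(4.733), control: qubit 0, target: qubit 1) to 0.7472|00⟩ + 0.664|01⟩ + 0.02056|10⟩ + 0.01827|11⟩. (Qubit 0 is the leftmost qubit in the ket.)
0.7472|00⟩ + 0.664|01⟩ + (-0.01469 - 0.01439i)|10⟩ + (-0.01305 + 0.01279i)|11⟩

C-Rz(4.733) leaves the control-|0⟩ kets |00⟩, |01⟩ unchanged and applies Rz(4.733) to qubit 1 on the control-|1⟩ pair (|10⟩, |11⟩).
Rz(4.733) = [[e^(−iθ/2), 0], [0, e^(iθ/2)]] with e^(±iθ/2) = cos(θ/2) ± i·sin(θ/2); θ = 4.733, cos(θ/2) ≈ -0.714356, sin(θ/2) ≈ 0.699782.
With a = amp(|10⟩) = 0.02056 and b = amp(|11⟩) = 0.01827:
new amp(|10⟩) = (-0.714356 - 0.699782i)·a = (-0.01469 - 0.01439i)
new amp(|11⟩) = (-0.714356 + 0.699782i)·b = (-0.01305 + 0.01279i)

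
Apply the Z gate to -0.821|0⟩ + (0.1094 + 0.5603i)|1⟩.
-0.821|0⟩ + (-0.1094 - 0.5603i)|1⟩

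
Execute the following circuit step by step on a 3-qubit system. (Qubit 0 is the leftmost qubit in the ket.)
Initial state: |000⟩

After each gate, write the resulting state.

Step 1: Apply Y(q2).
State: i|001⟩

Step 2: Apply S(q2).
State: -|001⟩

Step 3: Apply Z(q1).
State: -|001⟩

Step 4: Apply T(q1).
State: -|001⟩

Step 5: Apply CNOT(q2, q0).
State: -|101⟩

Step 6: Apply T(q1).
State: -|101⟩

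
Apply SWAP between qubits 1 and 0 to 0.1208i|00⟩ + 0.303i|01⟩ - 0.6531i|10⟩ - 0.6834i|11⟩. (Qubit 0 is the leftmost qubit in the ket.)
0.1208i|00⟩ - 0.6531i|01⟩ + 0.303i|10⟩ - 0.6834i|11⟩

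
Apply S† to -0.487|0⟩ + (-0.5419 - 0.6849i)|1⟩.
-0.487|0⟩ + (-0.6849 + 0.5419i)|1⟩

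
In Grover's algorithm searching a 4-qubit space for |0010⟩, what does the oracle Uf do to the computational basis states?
Uf|x⟩ = -|x⟩ if x = 0010, else |x⟩ (phase flip on target)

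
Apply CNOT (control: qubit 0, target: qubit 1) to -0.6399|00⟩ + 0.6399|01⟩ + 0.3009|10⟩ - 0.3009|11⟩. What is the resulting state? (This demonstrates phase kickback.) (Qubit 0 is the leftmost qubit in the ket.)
-0.6399|00⟩ + 0.6399|01⟩ - 0.3009|10⟩ + 0.3009|11⟩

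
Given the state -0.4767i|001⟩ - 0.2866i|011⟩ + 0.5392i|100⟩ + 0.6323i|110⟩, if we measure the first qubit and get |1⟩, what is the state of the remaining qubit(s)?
0.6489i|00⟩ + 0.7609i|10⟩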